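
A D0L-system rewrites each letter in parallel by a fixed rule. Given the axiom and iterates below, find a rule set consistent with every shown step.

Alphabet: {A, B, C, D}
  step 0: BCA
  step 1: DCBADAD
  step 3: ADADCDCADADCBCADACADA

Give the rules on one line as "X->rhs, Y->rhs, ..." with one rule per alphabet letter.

A->D, B->DCB, C->ADA, D->C

  step 0 ⇒ step 1: BCA ⇒ DCB·ADA·D
    A ↦ D
    B ↦ DCB
    C ↦ ADA
    D ↦ C  (constrained at step 1)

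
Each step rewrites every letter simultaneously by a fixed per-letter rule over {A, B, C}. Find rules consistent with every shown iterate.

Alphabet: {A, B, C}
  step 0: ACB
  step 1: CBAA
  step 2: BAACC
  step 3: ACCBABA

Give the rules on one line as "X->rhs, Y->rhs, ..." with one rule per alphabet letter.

  step 2 ⇒ step 3: BAACC ⇒ A·C·C·BA·BA
    A ↦ C
    B ↦ A
    C ↦ BA

A->C, B->A, C->BA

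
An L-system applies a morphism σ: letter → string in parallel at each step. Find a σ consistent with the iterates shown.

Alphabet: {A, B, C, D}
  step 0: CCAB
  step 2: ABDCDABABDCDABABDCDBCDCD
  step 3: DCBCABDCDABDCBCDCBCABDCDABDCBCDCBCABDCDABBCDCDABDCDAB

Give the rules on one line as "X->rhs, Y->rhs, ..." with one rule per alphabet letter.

  step 2 ⇒ step 3: ABDCDABABDCDABABDCDBCDCD ⇒ DC·BC·AB·DCD·AB·DC·BC·DC·BC·AB·DCD·AB·DC·BC·DC·BC·AB·DCD·AB·BC·DCD·AB·DCD·AB
    A ↦ DC
    B ↦ BC
    C ↦ DCD
    D ↦ AB

A->DC, B->BC, C->DCD, D->AB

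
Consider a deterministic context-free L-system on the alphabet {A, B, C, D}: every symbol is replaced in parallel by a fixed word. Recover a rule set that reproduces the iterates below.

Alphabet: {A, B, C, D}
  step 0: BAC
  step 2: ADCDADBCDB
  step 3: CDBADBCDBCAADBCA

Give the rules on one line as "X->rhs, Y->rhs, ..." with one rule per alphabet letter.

  step 2 ⇒ step 3: ADCDADBCDB ⇒ CD·B·AD·B·CD·B·CA·AD·B·CA
    A ↦ CD
    B ↦ CA
    C ↦ AD
    D ↦ B

A->CD, B->CA, C->AD, D->B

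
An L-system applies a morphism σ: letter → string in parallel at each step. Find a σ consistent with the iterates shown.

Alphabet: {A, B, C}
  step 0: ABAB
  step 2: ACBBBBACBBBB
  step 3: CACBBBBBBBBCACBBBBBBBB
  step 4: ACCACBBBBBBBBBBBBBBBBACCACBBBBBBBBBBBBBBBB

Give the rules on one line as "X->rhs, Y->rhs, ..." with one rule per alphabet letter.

  step 3 ⇒ step 4: CACBBBBBBBBCACBBBBBBBB ⇒ AC·C·AC·BB·BB·BB·BB·BB·BB·BB·BB·AC·C·AC·BB·BB·BB·BB·BB·BB·BB·BB
    A ↦ C
    B ↦ BB
    C ↦ AC

A->C, B->BB, C->AC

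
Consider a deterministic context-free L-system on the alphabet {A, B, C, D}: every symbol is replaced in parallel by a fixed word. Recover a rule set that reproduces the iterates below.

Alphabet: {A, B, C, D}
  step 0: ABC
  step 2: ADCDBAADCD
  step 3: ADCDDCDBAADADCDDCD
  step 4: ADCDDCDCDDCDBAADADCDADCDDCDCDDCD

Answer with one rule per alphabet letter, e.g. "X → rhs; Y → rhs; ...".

  step 3 ⇒ step 4: ADCDDCDBAADADCDDCD ⇒ AD·CD·D·CD·CD·D·CD·BA·AD·AD·CD·AD·CD·D·CD·CD·D·CD
    A ↦ AD
    B ↦ BA
    C ↦ D
    D ↦ CD

A->AD, B->BA, C->D, D->CD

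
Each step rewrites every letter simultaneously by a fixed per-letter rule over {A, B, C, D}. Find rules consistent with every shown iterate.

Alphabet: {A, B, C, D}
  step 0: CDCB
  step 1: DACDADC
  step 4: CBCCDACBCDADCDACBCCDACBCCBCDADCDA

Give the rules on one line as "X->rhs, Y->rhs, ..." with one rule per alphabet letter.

  step 0 ⇒ step 1: CDCB ⇒ DA·C·DA·DC
    B ↦ DC
    C ↦ DA
    D ↦ C
    A ↦ BC  (constrained at step 1)

A->BC, B->DC, C->DA, D->C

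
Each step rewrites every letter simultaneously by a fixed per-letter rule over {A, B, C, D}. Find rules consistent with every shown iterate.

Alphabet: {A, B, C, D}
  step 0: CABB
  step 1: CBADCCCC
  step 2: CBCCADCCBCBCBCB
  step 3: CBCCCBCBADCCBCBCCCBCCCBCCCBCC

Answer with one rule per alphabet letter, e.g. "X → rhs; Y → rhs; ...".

  step 2 ⇒ step 3: CBCCADCCBCBCBCB ⇒ CB·CC·CB·CB·AD·C·CB·CB·CC·CB·CC·CB·CC·CB·CC
    A ↦ AD
    B ↦ CC
    C ↦ CB
    D ↦ C

A->AD, B->CC, C->CB, D->C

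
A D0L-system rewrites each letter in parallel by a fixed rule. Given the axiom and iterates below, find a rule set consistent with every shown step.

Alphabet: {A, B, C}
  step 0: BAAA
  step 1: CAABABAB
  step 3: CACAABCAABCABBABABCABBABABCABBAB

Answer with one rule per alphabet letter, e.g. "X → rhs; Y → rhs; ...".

  step 0 ⇒ step 1: BAAA ⇒ CA·AB·AB·AB
    A ↦ AB
    B ↦ CA
    C ↦ BB  (constrained at step 1)

A->AB, B->CA, C->BB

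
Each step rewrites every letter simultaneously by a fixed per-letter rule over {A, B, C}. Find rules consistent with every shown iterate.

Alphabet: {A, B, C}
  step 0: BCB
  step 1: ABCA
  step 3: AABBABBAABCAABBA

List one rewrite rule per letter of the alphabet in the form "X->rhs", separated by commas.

A->BBA, B->A, C->BC

  step 0 ⇒ step 1: BCB ⇒ A·BC·A
    B ↦ A
    C ↦ BC
    A ↦ BBA  (constrained at step 1)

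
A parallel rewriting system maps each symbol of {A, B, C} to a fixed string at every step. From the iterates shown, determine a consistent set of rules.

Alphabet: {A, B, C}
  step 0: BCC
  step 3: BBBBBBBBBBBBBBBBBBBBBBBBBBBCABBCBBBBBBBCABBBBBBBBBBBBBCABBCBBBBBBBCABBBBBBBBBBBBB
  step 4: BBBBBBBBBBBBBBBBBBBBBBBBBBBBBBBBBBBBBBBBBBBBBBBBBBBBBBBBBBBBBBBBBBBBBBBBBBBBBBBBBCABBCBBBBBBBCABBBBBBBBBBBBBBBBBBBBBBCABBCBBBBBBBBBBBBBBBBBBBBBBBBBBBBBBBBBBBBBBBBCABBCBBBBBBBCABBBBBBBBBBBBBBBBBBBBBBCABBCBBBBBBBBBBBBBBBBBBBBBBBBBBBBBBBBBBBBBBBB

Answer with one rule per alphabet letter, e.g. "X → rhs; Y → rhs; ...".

A->BCB, B->BBB, C->CAB

  step 3 ⇒ step 4: BBBBBBBBBBBBBBBBBBBBBBBBBBBCABBCBBBBBBBCABBBBBBBBBBBBBCABBCBBBBBBBCABBBBBBBBBBBBB ⇒ BBB·BBB·BBB·BBB·BBB·BBB·BBB·BBB·BBB·BBB·BBB·BBB·BBB·BBB·BBB·BBB·BBB·BBB·BBB·BBB·BBB·BBB·BBB·BBB·BBB·BBB·BBB·CAB·BCB·BBB·BBB·CAB·BBB·BBB·BBB·BBB·BBB·BBB·BBB·CAB·BCB·BBB·BBB·BBB·BBB·BBB·BBB·BBB·BBB·BBB·BBB·BBB·BBB·BBB·CAB·BCB·BBB·BBB·CAB·BBB·BBB·BBB·BBB·BBB·BBB·BBB·CAB·BCB·BBB·BBB·BBB·BBB·BBB·BBB·BBB·BBB·BBB·BBB·BBB·BBB·BBB
    A ↦ BCB
    B ↦ BBB
    C ↦ CAB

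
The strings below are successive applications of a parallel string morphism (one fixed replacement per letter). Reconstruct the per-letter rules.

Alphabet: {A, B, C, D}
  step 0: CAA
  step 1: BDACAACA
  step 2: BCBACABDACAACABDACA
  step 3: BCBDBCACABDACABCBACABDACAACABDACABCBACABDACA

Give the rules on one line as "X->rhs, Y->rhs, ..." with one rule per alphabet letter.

  step 2 ⇒ step 3: BCBACABDACAACABDACA ⇒ BC·BD·BC·ACA·BD·ACA·BC·B·ACA·BD·ACA·ACA·BD·ACA·BC·B·ACA·BD·ACA
    A ↦ ACA
    B ↦ BC
    C ↦ BD
    D ↦ B

A->ACA, B->BC, C->BD, D->B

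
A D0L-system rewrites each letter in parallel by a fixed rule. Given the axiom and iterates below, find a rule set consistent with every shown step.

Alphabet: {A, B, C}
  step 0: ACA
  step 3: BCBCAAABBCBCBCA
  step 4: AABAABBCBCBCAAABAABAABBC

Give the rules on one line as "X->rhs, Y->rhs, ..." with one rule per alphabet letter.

  step 3 ⇒ step 4: BCBCAAABBCBCBCA ⇒ A·AB·A·AB·BC·BC·BC·A·A·AB·A·AB·A·AB·BC
    A ↦ BC
    B ↦ A
    C ↦ AB

A->BC, B->A, C->AB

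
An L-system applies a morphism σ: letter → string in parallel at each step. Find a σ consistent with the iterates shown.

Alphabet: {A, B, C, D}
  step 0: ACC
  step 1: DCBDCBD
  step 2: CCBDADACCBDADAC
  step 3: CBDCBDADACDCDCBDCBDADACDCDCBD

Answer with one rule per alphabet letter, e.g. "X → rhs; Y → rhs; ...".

  step 2 ⇒ step 3: CCBDADACCBDADAC ⇒ CBD·CBD·ADA·C·D·C·D·CBD·CBD·ADA·C·D·C·D·CBD
    A ↦ D
    B ↦ ADA
    C ↦ CBD
    D ↦ C

A->D, B->ADA, C->CBD, D->C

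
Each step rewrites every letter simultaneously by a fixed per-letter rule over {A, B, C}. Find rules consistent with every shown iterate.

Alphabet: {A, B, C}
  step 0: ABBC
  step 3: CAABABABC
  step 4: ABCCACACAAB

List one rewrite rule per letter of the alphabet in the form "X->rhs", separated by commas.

  step 3 ⇒ step 4: CAABABABC ⇒ AB·C·C·A·C·A·C·A·AB
    A ↦ C
    B ↦ A
    C ↦ AB

A->C, B->A, C->AB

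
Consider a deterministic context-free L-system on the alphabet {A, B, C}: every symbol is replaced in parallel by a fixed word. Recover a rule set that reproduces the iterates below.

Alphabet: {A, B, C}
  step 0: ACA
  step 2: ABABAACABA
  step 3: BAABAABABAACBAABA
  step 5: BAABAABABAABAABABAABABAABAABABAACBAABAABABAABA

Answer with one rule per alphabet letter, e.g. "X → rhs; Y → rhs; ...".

A->BA, B->A, C->AC

  step 2 ⇒ step 3: ABABAACABA ⇒ BA·A·BA·A·BA·BA·AC·BA·A·BA
    A ↦ BA
    B ↦ A
    C ↦ AC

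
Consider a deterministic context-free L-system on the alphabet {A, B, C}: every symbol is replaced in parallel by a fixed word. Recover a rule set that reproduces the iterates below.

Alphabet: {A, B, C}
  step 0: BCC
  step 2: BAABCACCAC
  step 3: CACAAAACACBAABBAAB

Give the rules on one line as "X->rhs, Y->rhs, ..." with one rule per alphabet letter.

A->AA, B->CAC, C->B

  step 2 ⇒ step 3: BAABCACCAC ⇒ CAC·AA·AA·CAC·B·AA·B·B·AA·B
    A ↦ AA
    B ↦ CAC
    C ↦ B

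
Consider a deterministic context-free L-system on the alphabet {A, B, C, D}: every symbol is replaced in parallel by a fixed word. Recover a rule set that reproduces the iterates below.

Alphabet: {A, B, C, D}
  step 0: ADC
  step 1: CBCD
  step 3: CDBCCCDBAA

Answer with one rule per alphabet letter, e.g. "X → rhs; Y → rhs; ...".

A->C, B->AA, C->CD, D->B

  step 0 ⇒ step 1: ADC ⇒ C·B·CD
    A ↦ C
    C ↦ CD
    D ↦ B
    B ↦ AA  (constrained at step 1)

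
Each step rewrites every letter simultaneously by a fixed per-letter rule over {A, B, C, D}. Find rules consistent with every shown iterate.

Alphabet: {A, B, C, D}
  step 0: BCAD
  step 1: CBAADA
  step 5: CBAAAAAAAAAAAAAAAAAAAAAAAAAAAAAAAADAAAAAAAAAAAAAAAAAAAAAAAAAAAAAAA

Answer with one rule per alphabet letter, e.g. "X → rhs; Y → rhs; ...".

  step 0 ⇒ step 1: BCAD ⇒ C·B·AA·DA
    A ↦ AA
    B ↦ C
    C ↦ B
    D ↦ DA

A->AA, B->C, C->B, D->DA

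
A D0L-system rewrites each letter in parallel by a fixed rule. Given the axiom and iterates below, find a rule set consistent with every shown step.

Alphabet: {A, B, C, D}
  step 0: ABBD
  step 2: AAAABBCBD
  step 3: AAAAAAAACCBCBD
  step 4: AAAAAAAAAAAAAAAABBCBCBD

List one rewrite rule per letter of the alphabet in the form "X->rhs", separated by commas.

  step 3 ⇒ step 4: AAAAAAAACCBCBD ⇒ AA·AA·AA·AA·AA·AA·AA·AA·B·B·C·B·C·BD
    A ↦ AA
    B ↦ C
    C ↦ B
    D ↦ BD

A->AA, B->C, C->B, D->BD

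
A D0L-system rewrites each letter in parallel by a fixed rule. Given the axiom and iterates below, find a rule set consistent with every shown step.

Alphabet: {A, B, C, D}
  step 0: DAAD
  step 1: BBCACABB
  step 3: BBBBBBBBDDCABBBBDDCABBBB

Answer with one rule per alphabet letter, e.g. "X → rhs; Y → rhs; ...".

A->CA, B->D, C->DD, D->BB

  step 0 ⇒ step 1: DAAD ⇒ BB·CA·CA·BB
    A ↦ CA
    D ↦ BB
    B ↦ D  (constrained at step 1)
    C ↦ DD  (constrained at step 1)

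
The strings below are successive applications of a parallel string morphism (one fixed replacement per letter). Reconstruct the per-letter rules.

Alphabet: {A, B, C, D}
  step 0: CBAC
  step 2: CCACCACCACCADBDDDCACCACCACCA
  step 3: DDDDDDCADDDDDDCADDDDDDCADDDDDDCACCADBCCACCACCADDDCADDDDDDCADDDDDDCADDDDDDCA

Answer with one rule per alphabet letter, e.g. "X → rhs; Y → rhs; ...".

A->CA, B->DB, C->DDD, D->CCA

  step 2 ⇒ step 3: CCACCACCACCADBDDDCACCACCACCA ⇒ DDD·DDD·CA·DDD·DDD·CA·DDD·DDD·CA·DDD·DDD·CA·CCA·DB·CCA·CCA·CCA·DDD·CA·DDD·DDD·CA·DDD·DDD·CA·DDD·DDD·CA
    A ↦ CA
    B ↦ DB
    C ↦ DDD
    D ↦ CCA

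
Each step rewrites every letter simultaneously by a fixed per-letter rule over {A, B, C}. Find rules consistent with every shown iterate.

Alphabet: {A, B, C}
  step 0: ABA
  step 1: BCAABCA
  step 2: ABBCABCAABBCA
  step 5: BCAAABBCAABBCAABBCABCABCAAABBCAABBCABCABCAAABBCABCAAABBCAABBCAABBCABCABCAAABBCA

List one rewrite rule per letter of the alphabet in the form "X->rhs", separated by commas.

A->BCA, B->A, C->B

  step 1 ⇒ step 2: BCAABCA ⇒ A·B·BCA·BCA·A·B·BCA
    A ↦ BCA
    B ↦ A
    C ↦ B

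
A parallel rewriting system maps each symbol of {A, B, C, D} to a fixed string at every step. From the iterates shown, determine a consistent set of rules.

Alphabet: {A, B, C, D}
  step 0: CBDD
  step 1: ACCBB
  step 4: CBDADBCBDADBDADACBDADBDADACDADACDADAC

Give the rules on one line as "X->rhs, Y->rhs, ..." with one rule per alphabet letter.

A->DAD, B->C, C->AC, D->B

  step 0 ⇒ step 1: CBDD ⇒ AC·C·B·B
    B ↦ C
    C ↦ AC
    D ↦ B
    A ↦ DAD  (constrained at step 1)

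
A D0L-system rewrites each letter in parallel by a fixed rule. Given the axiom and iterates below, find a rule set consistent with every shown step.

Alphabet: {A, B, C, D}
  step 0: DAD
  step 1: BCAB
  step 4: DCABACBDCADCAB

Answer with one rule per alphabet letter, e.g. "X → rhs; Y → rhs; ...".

  step 0 ⇒ step 1: DAD ⇒ B·CA·B
    A ↦ CA
    D ↦ B
    B ↦ AC  (constrained at step 1)
    C ↦ D  (constrained at step 1)

A->CA, B->AC, C->D, D->B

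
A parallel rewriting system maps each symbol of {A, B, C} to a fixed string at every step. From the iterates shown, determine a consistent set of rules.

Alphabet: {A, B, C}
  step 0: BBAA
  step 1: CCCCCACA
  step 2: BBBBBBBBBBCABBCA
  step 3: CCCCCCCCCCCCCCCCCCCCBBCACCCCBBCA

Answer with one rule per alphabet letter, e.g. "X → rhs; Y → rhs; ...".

A->CA, B->CC, C->BB

  step 2 ⇒ step 3: BBBBBBBBBBCABBCA ⇒ CC·CC·CC·CC·CC·CC·CC·CC·CC·CC·BB·CA·CC·CC·BB·CA
    A ↦ CA
    B ↦ CC
    C ↦ BB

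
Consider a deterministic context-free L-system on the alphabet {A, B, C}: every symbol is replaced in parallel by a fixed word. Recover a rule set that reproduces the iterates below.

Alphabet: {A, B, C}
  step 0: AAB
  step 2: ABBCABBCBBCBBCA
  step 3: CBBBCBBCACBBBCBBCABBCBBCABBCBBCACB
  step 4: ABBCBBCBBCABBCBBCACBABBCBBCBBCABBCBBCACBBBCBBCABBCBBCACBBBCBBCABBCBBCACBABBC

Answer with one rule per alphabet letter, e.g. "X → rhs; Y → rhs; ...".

A->CB, B->BBC, C->A

  step 3 ⇒ step 4: CBBBCBBCACBBBCBBCABBCBBCABBCBBCACB ⇒ A·BBC·BBC·BBC·A·BBC·BBC·A·CB·A·BBC·BBC·BBC·A·BBC·BBC·A·CB·BBC·BBC·A·BBC·BBC·A·CB·BBC·BBC·A·BBC·BBC·A·CB·A·BBC
    A ↦ CB
    B ↦ BBC
    C ↦ A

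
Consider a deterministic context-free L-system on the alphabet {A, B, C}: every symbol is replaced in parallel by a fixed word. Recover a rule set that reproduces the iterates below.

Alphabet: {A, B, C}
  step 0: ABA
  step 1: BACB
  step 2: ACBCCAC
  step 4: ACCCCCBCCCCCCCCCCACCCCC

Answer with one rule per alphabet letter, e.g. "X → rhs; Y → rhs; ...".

A->B, B->AC, C->CC

  step 1 ⇒ step 2: BACB ⇒ AC·B·CC·AC
    A ↦ B
    B ↦ AC
    C ↦ CC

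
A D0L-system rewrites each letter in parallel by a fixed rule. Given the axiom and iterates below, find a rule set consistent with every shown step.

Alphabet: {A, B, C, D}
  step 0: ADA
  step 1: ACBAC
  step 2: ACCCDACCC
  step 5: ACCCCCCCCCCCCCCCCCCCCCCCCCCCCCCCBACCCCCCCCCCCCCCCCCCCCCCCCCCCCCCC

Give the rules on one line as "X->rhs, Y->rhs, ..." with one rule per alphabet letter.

  step 1 ⇒ step 2: ACBAC ⇒ AC·CC·D·AC·CC
    A ↦ AC
    B ↦ D
    C ↦ CC
  step 0 ⇒ step 1: ADA ⇒ AC·B·AC
    D ↦ B

A->AC, B->D, C->CC, D->B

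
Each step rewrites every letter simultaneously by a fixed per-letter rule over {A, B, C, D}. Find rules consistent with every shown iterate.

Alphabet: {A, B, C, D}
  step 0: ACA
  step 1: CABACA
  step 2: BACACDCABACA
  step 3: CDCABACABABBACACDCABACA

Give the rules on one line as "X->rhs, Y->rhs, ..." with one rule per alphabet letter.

  step 2 ⇒ step 3: BACACDCABACA ⇒ CD·CA·BA·CA·BA·B·BA·CA·CD·CA·BA·CA
    A ↦ CA
    B ↦ CD
    C ↦ BA
    D ↦ B

A->CA, B->CD, C->BA, D->B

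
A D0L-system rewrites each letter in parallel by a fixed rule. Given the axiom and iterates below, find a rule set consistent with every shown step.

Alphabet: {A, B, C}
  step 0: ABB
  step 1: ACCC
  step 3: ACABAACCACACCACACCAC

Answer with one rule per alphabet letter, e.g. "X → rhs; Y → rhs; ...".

A->AC, B->C, C->ABA

  step 0 ⇒ step 1: ABB ⇒ AC·C·C
    A ↦ AC
    B ↦ C
    C ↦ ABA  (constrained at step 1)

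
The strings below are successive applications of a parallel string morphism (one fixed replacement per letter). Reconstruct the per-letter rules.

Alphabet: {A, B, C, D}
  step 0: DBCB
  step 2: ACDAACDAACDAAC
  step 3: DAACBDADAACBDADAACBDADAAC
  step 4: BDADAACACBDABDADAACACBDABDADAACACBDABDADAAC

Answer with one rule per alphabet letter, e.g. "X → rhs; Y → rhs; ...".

  step 3 ⇒ step 4: DAACBDADAACBDADAACBDADAAC ⇒ B·DA·DA·AC·AC·B·DA·B·DA·DA·AC·AC·B·DA·B·DA·DA·AC·AC·B·DA·B·DA·DA·AC
    A ↦ DA
    B ↦ AC
    C ↦ AC
    D ↦ B

A->DA, B->AC, C->AC, D->B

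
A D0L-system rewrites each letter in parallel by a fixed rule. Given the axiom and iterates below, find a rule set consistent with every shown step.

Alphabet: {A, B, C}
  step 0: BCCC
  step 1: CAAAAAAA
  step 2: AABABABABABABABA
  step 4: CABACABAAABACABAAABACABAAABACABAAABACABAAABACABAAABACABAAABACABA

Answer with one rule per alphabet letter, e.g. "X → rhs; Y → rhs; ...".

A->BA, B->CA, C->AA

  step 1 ⇒ step 2: CAAAAAAA ⇒ AA·BA·BA·BA·BA·BA·BA·BA
    A ↦ BA
    C ↦ AA
  step 0 ⇒ step 1: BCCC ⇒ CA·AA·AA·AA
    B ↦ CA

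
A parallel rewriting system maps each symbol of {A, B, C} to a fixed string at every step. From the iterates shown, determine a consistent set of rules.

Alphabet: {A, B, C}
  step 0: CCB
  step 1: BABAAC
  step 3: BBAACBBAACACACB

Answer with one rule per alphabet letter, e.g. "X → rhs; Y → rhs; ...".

A->B, B->AC, C->BA

  step 0 ⇒ step 1: CCB ⇒ BA·BA·AC
    B ↦ AC
    C ↦ BA
    A ↦ B  (constrained at step 1)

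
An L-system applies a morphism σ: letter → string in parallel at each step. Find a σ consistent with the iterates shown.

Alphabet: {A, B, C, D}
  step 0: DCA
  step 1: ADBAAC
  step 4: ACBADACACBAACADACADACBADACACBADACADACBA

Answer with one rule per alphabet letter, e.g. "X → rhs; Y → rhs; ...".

A->AC, B->D, C->BA, D->AD

  step 0 ⇒ step 1: DCA ⇒ AD·BA·AC
    A ↦ AC
    C ↦ BA
    D ↦ AD
    B ↦ D  (constrained at step 1)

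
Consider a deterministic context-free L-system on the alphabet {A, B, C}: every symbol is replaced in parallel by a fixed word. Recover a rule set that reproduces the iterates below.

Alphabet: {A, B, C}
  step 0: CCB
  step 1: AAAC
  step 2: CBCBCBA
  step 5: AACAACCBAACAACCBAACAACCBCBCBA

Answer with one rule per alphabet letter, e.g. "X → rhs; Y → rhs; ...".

  step 1 ⇒ step 2: AAAC ⇒ CB·CB·CB·A
    A ↦ CB
    C ↦ A
  step 0 ⇒ step 1: CCB ⇒ A·A·AC
    B ↦ AC

A->CB, B->AC, C->A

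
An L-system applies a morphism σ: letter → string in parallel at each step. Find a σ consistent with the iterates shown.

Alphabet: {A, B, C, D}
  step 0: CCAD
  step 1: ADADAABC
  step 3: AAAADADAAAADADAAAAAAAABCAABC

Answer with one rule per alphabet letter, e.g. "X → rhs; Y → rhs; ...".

  step 0 ⇒ step 1: CCAD ⇒ AD·AD·AA·BC
    A ↦ AA
    C ↦ AD
    D ↦ BC
    B ↦ D  (constrained at step 1)

A->AA, B->D, C->AD, D->BC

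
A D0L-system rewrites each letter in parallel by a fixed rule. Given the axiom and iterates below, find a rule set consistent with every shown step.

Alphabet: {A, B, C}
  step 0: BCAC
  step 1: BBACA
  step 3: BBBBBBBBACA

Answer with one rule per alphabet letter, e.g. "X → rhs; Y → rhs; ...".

A->C, B->BB, C->A

  step 0 ⇒ step 1: BCAC ⇒ BB·A·C·A
    A ↦ C
    B ↦ BB
    C ↦ A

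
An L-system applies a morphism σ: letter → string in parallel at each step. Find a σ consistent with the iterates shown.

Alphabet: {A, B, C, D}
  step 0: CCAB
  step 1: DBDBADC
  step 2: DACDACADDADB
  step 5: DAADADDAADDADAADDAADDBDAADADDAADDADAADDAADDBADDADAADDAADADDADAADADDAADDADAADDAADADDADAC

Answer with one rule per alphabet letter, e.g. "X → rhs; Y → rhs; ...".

  step 1 ⇒ step 2: DBDBADC ⇒ DA·C·DA·C·AD·DA·DB
    A ↦ AD
    B ↦ C
    C ↦ DB
    D ↦ DA

A->AD, B->C, C->DB, D->DA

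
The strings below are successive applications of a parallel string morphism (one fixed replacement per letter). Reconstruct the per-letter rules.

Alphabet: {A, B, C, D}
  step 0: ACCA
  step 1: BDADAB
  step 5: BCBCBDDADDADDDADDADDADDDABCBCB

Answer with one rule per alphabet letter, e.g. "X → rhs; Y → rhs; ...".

  step 0 ⇒ step 1: ACCA ⇒ B·DA·DA·B
    A ↦ B
    C ↦ DA
    B ↦ D  (constrained at step 1)
    D ↦ BC  (constrained at step 1)

A->B, B->D, C->DA, D->BC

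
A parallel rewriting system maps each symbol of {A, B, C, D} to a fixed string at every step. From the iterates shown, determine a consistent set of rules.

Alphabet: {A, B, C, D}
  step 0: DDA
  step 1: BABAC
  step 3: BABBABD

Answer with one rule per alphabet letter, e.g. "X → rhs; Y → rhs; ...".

A->C, B->D, C->B, D->BA

  step 0 ⇒ step 1: DDA ⇒ BA·BA·C
    A ↦ C
    D ↦ BA
    B ↦ D  (constrained at step 1)
    C ↦ B  (constrained at step 1)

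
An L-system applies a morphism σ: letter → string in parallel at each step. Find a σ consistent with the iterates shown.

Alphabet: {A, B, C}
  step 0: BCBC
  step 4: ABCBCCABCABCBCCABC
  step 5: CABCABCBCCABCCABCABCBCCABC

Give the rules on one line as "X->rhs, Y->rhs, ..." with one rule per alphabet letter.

  step 4 ⇒ step 5: ABCBCCABCABCBCCABC ⇒ C·A·BC·A·BC·BC·C·A·BC·C·A·BC·A·BC·BC·C·A·BC
    A ↦ C
    B ↦ A
    C ↦ BC

A->C, B->A, C->BC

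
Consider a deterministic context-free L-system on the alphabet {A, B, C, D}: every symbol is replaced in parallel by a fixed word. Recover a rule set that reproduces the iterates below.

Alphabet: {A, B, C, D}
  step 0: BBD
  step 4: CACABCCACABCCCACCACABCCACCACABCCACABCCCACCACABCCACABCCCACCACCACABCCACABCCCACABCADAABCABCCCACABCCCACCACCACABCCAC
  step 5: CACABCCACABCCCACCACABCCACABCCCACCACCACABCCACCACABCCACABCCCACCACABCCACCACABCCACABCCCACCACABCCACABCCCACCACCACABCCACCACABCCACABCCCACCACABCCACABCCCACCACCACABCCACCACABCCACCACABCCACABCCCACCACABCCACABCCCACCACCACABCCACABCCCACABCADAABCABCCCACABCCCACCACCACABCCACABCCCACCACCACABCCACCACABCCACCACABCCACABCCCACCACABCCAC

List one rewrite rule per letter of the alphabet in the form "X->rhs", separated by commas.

  step 4 ⇒ step 5: CACABCCACABCCCACCACABCCACCACABCCACABCCCACCACABCCACABCCCACCACCACABCCACABCCCACABCADAABCABCCCACABCCCACCACCACABCCAC ⇒ CAC·ABC·CAC·ABC·C·CAC·CAC·ABC·CAC·ABC·C·CAC·CAC·CAC·ABC·CAC·CAC·ABC·CAC·ABC·C·CAC·CAC·ABC·CAC·CAC·ABC·CAC·ABC·C·CAC·CAC·ABC·CAC·ABC·C·CAC·CAC·CAC·ABC·CAC·CAC·ABC·CAC·ABC·C·CAC·CAC·ABC·CAC·ABC·C·CAC·CAC·CAC·ABC·CAC·CAC·ABC·CAC·CAC·ABC·CAC·ABC·C·CAC·CAC·ABC·CAC·ABC·C·CAC·CAC·CAC·ABC·CAC·ABC·C·CAC·ABC·ADA·ABC·ABC·C·CAC·ABC·C·CAC·CAC·CAC·ABC·CAC·ABC·C·CAC·CAC·CAC·ABC·CAC·CAC·ABC·CAC·CAC·ABC·CAC·ABC·C·CAC·CAC·ABC·CAC
    A ↦ ABC
    B ↦ C
    C ↦ CAC
    D ↦ ADA

A->ABC, B->C, C->CAC, D->ADA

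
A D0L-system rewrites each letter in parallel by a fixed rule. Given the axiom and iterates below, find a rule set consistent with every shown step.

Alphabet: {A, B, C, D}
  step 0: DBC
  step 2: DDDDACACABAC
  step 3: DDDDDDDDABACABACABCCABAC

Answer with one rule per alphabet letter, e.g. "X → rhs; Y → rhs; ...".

A->AB, B->CC, C->AC, D->DD

  step 2 ⇒ step 3: DDDDACACABAC ⇒ DD·DD·DD·DD·AB·AC·AB·AC·AB·CC·AB·AC
    A ↦ AB
    B ↦ CC
    C ↦ AC
    D ↦ DD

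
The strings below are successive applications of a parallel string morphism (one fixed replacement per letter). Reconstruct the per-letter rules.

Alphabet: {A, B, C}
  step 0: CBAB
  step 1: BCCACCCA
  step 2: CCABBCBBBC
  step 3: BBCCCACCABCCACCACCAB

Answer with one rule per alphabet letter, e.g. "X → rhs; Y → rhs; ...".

  step 2 ⇒ step 3: CCABBCBBBC ⇒ B·B·C·CCA·CCA·B·CCA·CCA·CCA·B
    A ↦ C
    B ↦ CCA
    C ↦ B

A->C, B->CCA, C->B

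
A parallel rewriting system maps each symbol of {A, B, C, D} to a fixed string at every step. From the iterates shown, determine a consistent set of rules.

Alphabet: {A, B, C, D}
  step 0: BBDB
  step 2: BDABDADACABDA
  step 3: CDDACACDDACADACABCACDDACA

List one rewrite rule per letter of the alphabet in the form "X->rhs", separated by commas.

A->CA, B->CD, C->B, D->DA

  step 2 ⇒ step 3: BDABDADACABDA ⇒ CD·DA·CA·CD·DA·CA·DA·CA·B·CA·CD·DA·CA
    A ↦ CA
    B ↦ CD
    C ↦ B
    D ↦ DA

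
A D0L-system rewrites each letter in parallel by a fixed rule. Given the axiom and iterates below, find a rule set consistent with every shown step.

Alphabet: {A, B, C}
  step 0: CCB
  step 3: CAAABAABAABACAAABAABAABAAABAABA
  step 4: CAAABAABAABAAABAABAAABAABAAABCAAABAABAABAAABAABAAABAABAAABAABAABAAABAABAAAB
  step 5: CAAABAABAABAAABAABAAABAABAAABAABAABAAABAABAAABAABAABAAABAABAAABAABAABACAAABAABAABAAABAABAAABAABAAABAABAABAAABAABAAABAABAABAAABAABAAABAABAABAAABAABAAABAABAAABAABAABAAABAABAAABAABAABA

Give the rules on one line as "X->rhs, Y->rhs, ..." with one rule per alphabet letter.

  step 4 ⇒ step 5: CAAABAABAABAAABAABAAABAABAAABCAAABAABAABAAABAABAAABAABAAABAABAABAAABAABAAAB ⇒ CA·AAB·AAB·AAB·A·AAB·AAB·A·AAB·AAB·A·AAB·AAB·AAB·A·AAB·AAB·A·AAB·AAB·AAB·A·AAB·AAB·A·AAB·AAB·AAB·A·CA·AAB·AAB·AAB·A·AAB·AAB·A·AAB·AAB·A·AAB·AAB·AAB·A·AAB·AAB·A·AAB·AAB·AAB·A·AAB·AAB·A·AAB·AAB·AAB·A·AAB·AAB·A·AAB·AAB·A·AAB·AAB·AAB·A·AAB·AAB·A·AAB·AAB·AAB·A
    A ↦ AAB
    B ↦ A
    C ↦ CA

A->AAB, B->A, C->CA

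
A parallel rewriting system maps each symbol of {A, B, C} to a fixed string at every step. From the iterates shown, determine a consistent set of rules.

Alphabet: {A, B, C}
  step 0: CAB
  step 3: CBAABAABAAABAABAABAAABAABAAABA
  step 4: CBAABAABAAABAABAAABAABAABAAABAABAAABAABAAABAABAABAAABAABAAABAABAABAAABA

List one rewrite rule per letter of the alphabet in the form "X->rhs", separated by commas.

  step 3 ⇒ step 4: CBAABAABAAABAABAABAAABAABAAABA ⇒ CB·A·ABA·ABA·A·ABA·ABA·A·ABA·ABA·ABA·A·ABA·ABA·A·ABA·ABA·A·ABA·ABA·ABA·A·ABA·ABA·A·ABA·ABA·ABA·A·ABA
    A ↦ ABA
    B ↦ A
    C ↦ CB

A->ABA, B->A, C->CB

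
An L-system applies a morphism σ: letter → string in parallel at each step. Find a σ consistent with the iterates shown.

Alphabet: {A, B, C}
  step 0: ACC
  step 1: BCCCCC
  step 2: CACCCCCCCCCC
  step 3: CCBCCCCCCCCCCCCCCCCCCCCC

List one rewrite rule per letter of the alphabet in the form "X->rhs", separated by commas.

  step 2 ⇒ step 3: CACCCCCCCCCC ⇒ CC·BC·CC·CC·CC·CC·CC·CC·CC·CC·CC·CC
    A ↦ BC
    C ↦ CC
  step 1 ⇒ step 2: BCCCCC ⇒ CA·CC·CC·CC·CC·CC
    B ↦ CA

A->BC, B->CA, C->CC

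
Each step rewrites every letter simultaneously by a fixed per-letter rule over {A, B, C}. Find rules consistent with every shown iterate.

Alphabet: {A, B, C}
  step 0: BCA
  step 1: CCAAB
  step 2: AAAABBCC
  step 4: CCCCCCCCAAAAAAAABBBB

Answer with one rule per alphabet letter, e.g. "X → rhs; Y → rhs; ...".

A->B, B->CC, C->AA

  step 1 ⇒ step 2: CCAAB ⇒ AA·AA·B·B·CC
    A ↦ B
    B ↦ CC
    C ↦ AA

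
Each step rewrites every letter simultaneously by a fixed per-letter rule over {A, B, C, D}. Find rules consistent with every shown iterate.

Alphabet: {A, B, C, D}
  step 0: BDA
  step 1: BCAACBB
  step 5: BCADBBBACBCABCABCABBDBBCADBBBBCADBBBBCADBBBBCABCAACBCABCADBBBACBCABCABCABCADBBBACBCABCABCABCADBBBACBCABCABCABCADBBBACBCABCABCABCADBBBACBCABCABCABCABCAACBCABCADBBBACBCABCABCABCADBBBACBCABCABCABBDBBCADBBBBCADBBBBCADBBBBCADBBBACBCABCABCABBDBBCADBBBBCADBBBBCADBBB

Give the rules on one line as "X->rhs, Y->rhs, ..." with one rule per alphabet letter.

  step 0 ⇒ step 1: BDA ⇒ BCA·AC·BB
    A ↦ BB
    B ↦ BCA
    D ↦ AC
    C ↦ DB  (constrained at step 1)

A->BB, B->BCA, C->DB, D->AC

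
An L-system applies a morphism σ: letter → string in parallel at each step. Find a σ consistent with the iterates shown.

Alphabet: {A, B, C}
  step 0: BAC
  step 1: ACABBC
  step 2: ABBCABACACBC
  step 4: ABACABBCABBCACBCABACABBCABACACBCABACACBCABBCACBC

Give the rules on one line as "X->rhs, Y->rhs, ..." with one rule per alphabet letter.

  step 1 ⇒ step 2: ACABBC ⇒ AB·BC·AB·AC·AC·BC
    A ↦ AB
    B ↦ AC
    C ↦ BC

A->AB, B->AC, C->BC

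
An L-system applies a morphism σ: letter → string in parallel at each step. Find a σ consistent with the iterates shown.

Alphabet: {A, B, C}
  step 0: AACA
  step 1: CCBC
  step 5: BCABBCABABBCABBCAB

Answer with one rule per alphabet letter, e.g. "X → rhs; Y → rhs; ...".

A->C, B->AB, C->B

  step 0 ⇒ step 1: AACA ⇒ C·C·B·C
    A ↦ C
    C ↦ B
    B ↦ AB  (constrained at step 1)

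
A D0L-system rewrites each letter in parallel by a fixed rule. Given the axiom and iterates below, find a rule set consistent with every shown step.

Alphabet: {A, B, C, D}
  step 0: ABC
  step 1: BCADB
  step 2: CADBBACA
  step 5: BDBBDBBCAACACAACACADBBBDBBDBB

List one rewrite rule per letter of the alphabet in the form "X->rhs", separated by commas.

A->B, B->CA, C->DB, D->A

  step 1 ⇒ step 2: BCADB ⇒ CA·DB·B·A·CA
    A ↦ B
    B ↦ CA
    C ↦ DB
    D ↦ A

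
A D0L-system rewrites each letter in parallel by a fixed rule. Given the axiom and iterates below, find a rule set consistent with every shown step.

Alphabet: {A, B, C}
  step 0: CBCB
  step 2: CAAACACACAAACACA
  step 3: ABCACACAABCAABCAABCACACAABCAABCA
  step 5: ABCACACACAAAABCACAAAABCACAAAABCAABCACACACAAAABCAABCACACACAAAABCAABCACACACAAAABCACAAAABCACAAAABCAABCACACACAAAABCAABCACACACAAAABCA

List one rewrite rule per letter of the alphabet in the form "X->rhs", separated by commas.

A->CA, B->AA, C->AB

  step 2 ⇒ step 3: CAAACACACAAACACA ⇒ AB·CA·CA·CA·AB·CA·AB·CA·AB·CA·CA·CA·AB·CA·AB·CA
    A ↦ CA
    C ↦ AB
    B ↦ AA  (constrained at step 0)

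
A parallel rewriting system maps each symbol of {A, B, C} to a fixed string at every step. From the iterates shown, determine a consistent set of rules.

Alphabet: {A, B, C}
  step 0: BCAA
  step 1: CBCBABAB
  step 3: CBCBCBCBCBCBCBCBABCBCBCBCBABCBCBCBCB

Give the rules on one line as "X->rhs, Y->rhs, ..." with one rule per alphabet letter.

  step 0 ⇒ step 1: BCAA ⇒ CBC·B·AB·AB
    A ↦ AB
    B ↦ CBC
    C ↦ B

A->AB, B->CBC, C->B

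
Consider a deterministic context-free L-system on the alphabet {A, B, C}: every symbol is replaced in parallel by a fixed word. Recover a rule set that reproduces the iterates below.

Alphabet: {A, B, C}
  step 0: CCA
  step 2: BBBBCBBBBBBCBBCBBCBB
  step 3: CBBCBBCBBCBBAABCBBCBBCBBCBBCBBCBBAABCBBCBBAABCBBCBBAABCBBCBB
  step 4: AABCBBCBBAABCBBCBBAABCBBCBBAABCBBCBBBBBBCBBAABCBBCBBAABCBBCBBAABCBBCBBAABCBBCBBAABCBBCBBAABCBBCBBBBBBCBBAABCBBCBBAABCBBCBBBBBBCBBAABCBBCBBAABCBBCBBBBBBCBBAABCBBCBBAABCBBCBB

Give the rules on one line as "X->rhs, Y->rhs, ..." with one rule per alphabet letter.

A->BB, B->CBB, C->AAB

  step 3 ⇒ step 4: CBBCBBCBBCBBAABCBBCBBCBBCBBCBBCBBAABCBBCBBAABCBBCBBAABCBBCBB ⇒ AAB·CBB·CBB·AAB·CBB·CBB·AAB·CBB·CBB·AAB·CBB·CBB·BB·BB·CBB·AAB·CBB·CBB·AAB·CBB·CBB·AAB·CBB·CBB·AAB·CBB·CBB·AAB·CBB·CBB·AAB·CBB·CBB·BB·BB·CBB·AAB·CBB·CBB·AAB·CBB·CBB·BB·BB·CBB·AAB·CBB·CBB·AAB·CBB·CBB·BB·BB·CBB·AAB·CBB·CBB·AAB·CBB·CBB
    A ↦ BB
    B ↦ CBB
    C ↦ AAB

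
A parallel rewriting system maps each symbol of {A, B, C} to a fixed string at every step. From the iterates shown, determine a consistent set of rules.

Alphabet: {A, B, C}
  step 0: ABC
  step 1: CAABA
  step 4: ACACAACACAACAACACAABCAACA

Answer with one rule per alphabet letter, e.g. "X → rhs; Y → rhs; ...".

A->CA, B->AB, C->A

  step 0 ⇒ step 1: ABC ⇒ CA·AB·A
    A ↦ CA
    B ↦ AB
    C ↦ A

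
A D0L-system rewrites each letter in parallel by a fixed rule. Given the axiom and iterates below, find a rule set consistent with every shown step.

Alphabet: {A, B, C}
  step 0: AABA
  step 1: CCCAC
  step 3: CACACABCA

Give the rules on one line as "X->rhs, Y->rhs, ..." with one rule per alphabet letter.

  step 0 ⇒ step 1: AABA ⇒ C·C·CA·C
    A ↦ C
    B ↦ CA
    C ↦ B  (constrained at step 1)

A->C, B->CA, C->B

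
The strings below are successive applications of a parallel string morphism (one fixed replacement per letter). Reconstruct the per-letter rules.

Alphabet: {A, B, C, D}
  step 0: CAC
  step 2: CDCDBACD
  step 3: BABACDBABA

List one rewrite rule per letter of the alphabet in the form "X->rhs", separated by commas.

A->BA, B->CD, C->B, D->A

  step 2 ⇒ step 3: CDCDBACD ⇒ B·A·B·A·CD·BA·B·A
    A ↦ BA
    B ↦ CD
    C ↦ B
    D ↦ A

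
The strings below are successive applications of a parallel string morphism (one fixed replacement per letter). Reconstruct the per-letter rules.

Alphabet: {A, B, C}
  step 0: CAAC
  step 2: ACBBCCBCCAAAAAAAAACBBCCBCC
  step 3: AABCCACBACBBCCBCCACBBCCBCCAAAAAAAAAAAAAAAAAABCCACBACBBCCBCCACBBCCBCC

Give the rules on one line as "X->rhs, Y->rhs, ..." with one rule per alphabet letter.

A->AA, B->ACB, C->BCC

  step 2 ⇒ step 3: ACBBCCBCCAAAAAAAAACBBCCBCC ⇒ AA·BCC·ACB·ACB·BCC·BCC·ACB·BCC·BCC·AA·AA·AA·AA·AA·AA·AA·AA·AA·BCC·ACB·ACB·BCC·BCC·ACB·BCC·BCC
    A ↦ AA
    B ↦ ACB
    C ↦ BCC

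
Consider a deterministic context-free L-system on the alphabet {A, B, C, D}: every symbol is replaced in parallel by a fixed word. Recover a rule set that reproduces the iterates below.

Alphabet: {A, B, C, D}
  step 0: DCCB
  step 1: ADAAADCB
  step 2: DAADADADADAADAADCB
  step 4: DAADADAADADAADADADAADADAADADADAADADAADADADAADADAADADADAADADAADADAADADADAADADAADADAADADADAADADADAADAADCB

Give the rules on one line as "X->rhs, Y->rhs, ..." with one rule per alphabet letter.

  step 1 ⇒ step 2: ADAAADCB ⇒ DA·ADA·DA·DA·DA·ADA·A·DCB
    A ↦ DA
    B ↦ DCB
    C ↦ A
    D ↦ ADA

A->DA, B->DCB, C->A, D->ADA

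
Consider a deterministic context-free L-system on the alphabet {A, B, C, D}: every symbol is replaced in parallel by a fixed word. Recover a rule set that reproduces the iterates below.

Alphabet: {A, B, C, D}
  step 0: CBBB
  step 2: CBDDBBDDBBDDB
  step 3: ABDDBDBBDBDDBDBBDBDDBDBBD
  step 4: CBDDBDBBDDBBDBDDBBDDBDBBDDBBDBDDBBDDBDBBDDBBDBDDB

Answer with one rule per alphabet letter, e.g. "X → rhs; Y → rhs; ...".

  step 3 ⇒ step 4: ABDDBDBBDBDDBDBBDBDDBDBBD ⇒ C·BD·DB·DB·BD·DB·BD·BD·DB·BD·DB·DB·BD·DB·BD·BD·DB·BD·DB·DB·BD·DB·BD·BD·DB
    A ↦ C
    B ↦ BD
    D ↦ DB
  step 2 ⇒ step 3: CBDDBBDDBBDDB ⇒ A·BD·DB·DB·BD·BD·DB·DB·BD·BD·DB·DB·BD
    C ↦ A

A->C, B->BD, C->A, D->DB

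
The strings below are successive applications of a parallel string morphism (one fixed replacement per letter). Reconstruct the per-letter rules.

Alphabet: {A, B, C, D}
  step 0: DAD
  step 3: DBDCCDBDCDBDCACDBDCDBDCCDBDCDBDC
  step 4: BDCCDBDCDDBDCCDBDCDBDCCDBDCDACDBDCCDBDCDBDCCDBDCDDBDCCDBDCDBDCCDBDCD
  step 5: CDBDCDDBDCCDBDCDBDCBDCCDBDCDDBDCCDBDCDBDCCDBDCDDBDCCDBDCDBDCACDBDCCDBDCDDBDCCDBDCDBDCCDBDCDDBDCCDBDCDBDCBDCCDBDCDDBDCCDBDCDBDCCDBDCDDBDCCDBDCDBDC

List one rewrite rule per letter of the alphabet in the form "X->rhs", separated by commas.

  step 4 ⇒ step 5: BDCCDBDCDDBDCCDBDCDBDCCDBDCDACDBDCCDBDCDBDCCDBDCDDBDCCDBDCDBDCCDBDCD ⇒ CD·BDC·D·D·BDC·CD·BDC·D·BDC·BDC·CD·BDC·D·D·BDC·CD·BDC·D·BDC·CD·BDC·D·D·BDC·CD·BDC·D·BDC·AC·D·BDC·CD·BDC·D·D·BDC·CD·BDC·D·BDC·CD·BDC·D·D·BDC·CD·BDC·D·BDC·BDC·CD·BDC·D·D·BDC·CD·BDC·D·BDC·CD·BDC·D·D·BDC·CD·BDC·D·BDC
    A ↦ AC
    B ↦ CD
    C ↦ D
    D ↦ BDC

A->AC, B->CD, C->D, D->BDC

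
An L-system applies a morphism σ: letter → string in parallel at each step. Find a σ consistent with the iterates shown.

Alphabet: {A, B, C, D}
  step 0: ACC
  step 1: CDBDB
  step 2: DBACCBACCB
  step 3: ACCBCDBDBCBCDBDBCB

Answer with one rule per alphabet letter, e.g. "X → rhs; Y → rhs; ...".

  step 2 ⇒ step 3: DBACCBACCB ⇒ AC·CB·C·DB·DB·CB·C·DB·DB·CB
    A ↦ C
    B ↦ CB
    C ↦ DB
    D ↦ AC

A->C, B->CB, C->DB, D->AC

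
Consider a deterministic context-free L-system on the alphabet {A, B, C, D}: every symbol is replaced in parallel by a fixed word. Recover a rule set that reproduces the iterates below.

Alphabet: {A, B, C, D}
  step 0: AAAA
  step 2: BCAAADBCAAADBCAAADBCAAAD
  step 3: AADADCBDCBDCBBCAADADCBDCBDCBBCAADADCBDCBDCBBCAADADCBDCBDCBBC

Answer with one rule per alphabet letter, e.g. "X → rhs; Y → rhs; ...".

  step 2 ⇒ step 3: BCAAADBCAAADBCAAADBCAAAD ⇒ AAD·A·DCB·DCB·DCB·BC·AAD·A·DCB·DCB·DCB·BC·AAD·A·DCB·DCB·DCB·BC·AAD·A·DCB·DCB·DCB·BC
    A ↦ DCB
    B ↦ AAD
    C ↦ A
    D ↦ BC

A->DCB, B->AAD, C->A, D->BC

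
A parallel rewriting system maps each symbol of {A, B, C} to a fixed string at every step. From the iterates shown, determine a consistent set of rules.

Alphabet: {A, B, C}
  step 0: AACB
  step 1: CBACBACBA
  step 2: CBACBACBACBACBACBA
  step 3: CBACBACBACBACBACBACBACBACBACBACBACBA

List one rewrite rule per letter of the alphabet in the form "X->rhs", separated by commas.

A->CBA, B->A, C->CB

  step 2 ⇒ step 3: CBACBACBACBACBACBA ⇒ CB·A·CBA·CB·A·CBA·CB·A·CBA·CB·A·CBA·CB·A·CBA·CB·A·CBA
    A ↦ CBA
    B ↦ A
    C ↦ CB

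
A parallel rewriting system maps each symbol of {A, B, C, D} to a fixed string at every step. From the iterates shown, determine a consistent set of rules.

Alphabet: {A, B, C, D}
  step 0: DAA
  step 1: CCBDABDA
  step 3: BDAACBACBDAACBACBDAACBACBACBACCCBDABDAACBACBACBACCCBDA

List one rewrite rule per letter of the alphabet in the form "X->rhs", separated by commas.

  step 0 ⇒ step 1: DAA ⇒ CC·BDA·BDA
    A ↦ BDA
    D ↦ CC
    B ↦ AC  (constrained at step 1)
    C ↦ ACB  (constrained at step 1)

A->BDA, B->AC, C->ACB, D->CC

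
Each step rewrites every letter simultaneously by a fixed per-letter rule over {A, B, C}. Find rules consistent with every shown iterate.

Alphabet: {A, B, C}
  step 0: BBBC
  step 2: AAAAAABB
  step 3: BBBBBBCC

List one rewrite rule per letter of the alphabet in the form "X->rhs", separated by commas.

  step 2 ⇒ step 3: AAAAAABB ⇒ B·B·B·B·B·B·C·C
    A ↦ B
    B ↦ C
    C ↦ AA  (constrained at step 0)

A->B, B->C, C->AA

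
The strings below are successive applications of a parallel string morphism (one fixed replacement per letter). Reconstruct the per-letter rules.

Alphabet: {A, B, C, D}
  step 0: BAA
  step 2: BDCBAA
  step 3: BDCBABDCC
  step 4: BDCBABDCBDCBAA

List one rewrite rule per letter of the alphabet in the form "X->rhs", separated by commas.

  step 3 ⇒ step 4: BDCBABDCC ⇒ BD·CB·A·BD·C·BD·CB·A·A
    A ↦ C
    B ↦ BD
    C ↦ A
    D ↦ CB

A->C, B->BD, C->A, D->CB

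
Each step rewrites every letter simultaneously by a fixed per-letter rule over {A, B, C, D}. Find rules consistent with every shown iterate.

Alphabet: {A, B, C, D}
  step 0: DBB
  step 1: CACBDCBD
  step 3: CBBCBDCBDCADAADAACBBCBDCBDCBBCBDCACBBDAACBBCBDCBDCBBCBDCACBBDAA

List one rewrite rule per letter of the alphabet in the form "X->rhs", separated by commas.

A->DAA, B->CBD, C->CBB, D->CA

  step 0 ⇒ step 1: DBB ⇒ CA·CBD·CBD
    B ↦ CBD
    D ↦ CA
    A ↦ DAA  (constrained at step 1)
    C ↦ CBB  (constrained at step 1)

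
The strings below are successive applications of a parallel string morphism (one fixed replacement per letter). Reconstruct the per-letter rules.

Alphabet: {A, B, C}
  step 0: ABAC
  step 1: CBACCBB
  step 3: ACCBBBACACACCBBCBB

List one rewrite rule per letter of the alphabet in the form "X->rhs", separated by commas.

  step 0 ⇒ step 1: ABAC ⇒ CB·AC·CB·B
    A ↦ CB
    B ↦ AC
    C ↦ B

A->CB, B->AC, C->B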